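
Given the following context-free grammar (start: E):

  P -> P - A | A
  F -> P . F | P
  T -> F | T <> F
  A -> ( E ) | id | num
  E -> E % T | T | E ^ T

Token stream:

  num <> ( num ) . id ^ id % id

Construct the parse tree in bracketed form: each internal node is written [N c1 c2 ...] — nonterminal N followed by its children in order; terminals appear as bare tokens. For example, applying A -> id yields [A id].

[E [E [E [T [T [F [P [A num]]]] <> [F [P [A ( [E [T [F [P [A num]]]]] )]] . [F [P [A id]]]]]] ^ [T [F [P [A id]]]]] % [T [F [P [A id]]]]]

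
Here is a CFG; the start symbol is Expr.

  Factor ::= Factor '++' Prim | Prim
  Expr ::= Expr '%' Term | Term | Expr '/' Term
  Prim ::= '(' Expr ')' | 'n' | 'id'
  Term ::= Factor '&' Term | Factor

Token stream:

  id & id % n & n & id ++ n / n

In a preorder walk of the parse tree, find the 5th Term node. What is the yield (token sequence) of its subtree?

id ++ n

[Expr [Expr [Expr [Term [Factor [Prim id]] & [Term [Factor [Prim id]]]]] % [Term [Factor [Prim n]] & [Term [Factor [Prim n]] & [Term [Factor [Factor [Prim id]] ++ [Prim n]]]]]] / [Term [Factor [Prim n]]]]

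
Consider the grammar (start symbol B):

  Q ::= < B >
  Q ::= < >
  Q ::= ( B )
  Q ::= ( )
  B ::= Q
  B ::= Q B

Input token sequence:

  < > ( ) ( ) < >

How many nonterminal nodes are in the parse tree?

[B [Q < >] [B [Q ( )] [B [Q ( )] [B [Q < >]]]]]

8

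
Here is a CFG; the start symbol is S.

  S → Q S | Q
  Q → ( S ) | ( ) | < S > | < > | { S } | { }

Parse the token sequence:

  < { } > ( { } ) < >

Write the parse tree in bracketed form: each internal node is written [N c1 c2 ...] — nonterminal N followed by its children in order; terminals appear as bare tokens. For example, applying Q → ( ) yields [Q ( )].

S
Q S
< S > S
< Q > S
< { } > S
< { } > Q S
< { } > ( S ) S
< { } > ( Q ) S
< { } > ( { } ) S
< { } > ( { } ) Q
< { } > ( { } ) < >

[S [Q < [S [Q { }]] >] [S [Q ( [S [Q { }]] )] [S [Q < >]]]]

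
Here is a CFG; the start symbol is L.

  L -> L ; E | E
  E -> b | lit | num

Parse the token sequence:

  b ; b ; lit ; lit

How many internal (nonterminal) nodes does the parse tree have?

[L [L [L [L [E b]] ; [E b]] ; [E lit]] ; [E lit]]

8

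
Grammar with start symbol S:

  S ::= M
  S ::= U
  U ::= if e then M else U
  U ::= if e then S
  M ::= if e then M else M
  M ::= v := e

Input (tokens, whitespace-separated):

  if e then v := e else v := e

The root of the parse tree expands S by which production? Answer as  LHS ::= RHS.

S ::= M

[S [M if e then [M v := e] else [M v := e]]]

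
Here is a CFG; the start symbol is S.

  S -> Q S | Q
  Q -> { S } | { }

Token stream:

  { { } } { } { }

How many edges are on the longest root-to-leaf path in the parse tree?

4

[S [Q { [S [Q { }]] }] [S [Q { }] [S [Q { }]]]]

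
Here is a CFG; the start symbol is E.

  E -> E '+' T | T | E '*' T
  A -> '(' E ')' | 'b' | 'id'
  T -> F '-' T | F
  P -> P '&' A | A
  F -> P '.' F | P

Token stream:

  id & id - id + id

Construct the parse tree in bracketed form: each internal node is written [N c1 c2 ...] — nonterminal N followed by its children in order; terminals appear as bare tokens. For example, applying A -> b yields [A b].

[E [E [T [F [P [P [A id]] & [A id]]] - [T [F [P [A id]]]]]] + [T [F [P [A id]]]]]

E
E + T
T + T
F - T + T
P - T + T
P & A - T + T
A & A - T + T
id & A - T + T
id & id - T + T
id & id - F + T
id & id - P + T
id & id - A + T
id & id - id + T
id & id - id + F
id & id - id + P
id & id - id + A
id & id - id + id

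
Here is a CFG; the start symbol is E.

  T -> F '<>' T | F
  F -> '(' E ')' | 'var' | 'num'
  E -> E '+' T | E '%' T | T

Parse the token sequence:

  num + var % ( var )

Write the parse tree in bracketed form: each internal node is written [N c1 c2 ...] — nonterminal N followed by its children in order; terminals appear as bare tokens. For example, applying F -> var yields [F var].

E
E % T
E + T % T
T + T % T
F + T % T
num + T % T
num + F % T
num + var % T
num + var % F
num + var % ( E )
num + var % ( T )
num + var % ( F )
num + var % ( var )

[E [E [E [T [F num]]] + [T [F var]]] % [T [F ( [E [T [F var]]] )]]]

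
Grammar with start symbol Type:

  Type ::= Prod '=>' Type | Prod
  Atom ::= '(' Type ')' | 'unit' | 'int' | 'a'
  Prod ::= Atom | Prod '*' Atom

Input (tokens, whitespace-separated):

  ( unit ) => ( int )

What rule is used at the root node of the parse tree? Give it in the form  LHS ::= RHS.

[Type [Prod [Atom ( [Type [Prod [Atom unit]]] )]] => [Type [Prod [Atom ( [Type [Prod [Atom int]]] )]]]]

Type ::= Prod '=>' Type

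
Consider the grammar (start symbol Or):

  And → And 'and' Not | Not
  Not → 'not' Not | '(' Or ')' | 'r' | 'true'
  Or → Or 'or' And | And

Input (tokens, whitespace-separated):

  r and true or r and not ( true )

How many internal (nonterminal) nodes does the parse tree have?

14

[Or [Or [And [And [Not r]] and [Not true]]] or [And [And [Not r]] and [Not not [Not ( [Or [And [Not true]]] )]]]]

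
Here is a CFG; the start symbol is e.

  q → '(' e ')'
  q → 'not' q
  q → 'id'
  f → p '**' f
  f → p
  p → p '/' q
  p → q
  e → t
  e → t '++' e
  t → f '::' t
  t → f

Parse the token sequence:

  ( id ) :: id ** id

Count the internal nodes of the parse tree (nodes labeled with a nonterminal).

[e [t [f [p [q ( [e [t [f [p [q id]]]]] )]]] :: [t [f [p [q id]] ** [f [p [q id]]]]]]]

17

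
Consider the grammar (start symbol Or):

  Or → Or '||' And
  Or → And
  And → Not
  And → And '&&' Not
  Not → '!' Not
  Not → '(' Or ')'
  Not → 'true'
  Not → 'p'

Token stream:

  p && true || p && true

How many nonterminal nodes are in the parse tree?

[Or [Or [And [And [Not p]] && [Not true]]] || [And [And [Not p]] && [Not true]]]

10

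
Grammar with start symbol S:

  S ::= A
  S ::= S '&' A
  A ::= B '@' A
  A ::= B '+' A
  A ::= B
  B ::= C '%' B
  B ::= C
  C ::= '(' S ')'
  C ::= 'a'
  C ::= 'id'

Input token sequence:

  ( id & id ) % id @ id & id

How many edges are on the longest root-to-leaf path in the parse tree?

10

[S [S [A [B [C ( [S [S [A [B [C id]]]] & [A [B [C id]]]] )] % [B [C id]]] @ [A [B [C id]]]]] & [A [B [C id]]]]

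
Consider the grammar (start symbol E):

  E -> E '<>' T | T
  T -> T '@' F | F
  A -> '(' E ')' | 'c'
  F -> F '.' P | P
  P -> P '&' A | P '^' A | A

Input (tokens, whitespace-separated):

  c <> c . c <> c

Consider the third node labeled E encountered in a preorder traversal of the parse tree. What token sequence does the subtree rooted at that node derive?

c

[E [E [E [T [F [P [A c]]]]] <> [T [F [F [P [A c]]] . [P [A c]]]]] <> [T [F [P [A c]]]]]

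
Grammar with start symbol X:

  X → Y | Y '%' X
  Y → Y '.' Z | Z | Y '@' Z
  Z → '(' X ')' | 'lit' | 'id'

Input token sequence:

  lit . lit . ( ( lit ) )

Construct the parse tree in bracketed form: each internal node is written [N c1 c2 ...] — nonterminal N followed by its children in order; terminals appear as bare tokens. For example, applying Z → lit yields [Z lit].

[X [Y [Y [Y [Z lit]] . [Z lit]] . [Z ( [X [Y [Z ( [X [Y [Z lit]]] )]]] )]]]

X
Y
Y . Z
Y . Z . Z
Z . Z . Z
lit . Z . Z
lit . lit . Z
lit . lit . ( X )
lit . lit . ( Y )
lit . lit . ( Z )
lit . lit . ( ( X ) )
lit . lit . ( ( Y ) )
lit . lit . ( ( Z ) )
lit . lit . ( ( lit ) )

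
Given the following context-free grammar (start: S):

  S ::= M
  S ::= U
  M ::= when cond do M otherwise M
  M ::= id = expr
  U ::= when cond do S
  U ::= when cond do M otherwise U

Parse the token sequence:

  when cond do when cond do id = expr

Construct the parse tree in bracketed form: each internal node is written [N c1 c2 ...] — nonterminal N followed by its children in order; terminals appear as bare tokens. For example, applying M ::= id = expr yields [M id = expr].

S
U
when cond do S
when cond do U
when cond do when cond do S
when cond do when cond do M
when cond do when cond do id = expr

[S [U when cond do [S [U when cond do [S [M id = expr]]]]]]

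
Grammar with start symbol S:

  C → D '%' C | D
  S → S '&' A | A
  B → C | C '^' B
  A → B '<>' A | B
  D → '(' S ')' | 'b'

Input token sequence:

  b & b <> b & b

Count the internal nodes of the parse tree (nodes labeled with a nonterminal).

19

[S [S [S [A [B [C [D b]]]]] & [A [B [C [D b]]] <> [A [B [C [D b]]]]]] & [A [B [C [D b]]]]]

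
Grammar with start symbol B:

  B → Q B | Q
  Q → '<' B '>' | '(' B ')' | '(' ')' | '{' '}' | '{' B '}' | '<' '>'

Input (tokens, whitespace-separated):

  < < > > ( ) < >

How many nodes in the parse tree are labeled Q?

4

[B [Q < [B [Q < >]] >] [B [Q ( )] [B [Q < >]]]]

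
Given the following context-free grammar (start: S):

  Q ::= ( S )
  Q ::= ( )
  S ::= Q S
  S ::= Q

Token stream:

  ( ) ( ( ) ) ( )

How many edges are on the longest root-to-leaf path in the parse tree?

[S [Q ( )] [S [Q ( [S [Q ( )]] )] [S [Q ( )]]]]

5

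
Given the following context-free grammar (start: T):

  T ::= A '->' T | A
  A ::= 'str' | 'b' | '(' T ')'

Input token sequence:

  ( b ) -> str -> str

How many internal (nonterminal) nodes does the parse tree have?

[T [A ( [T [A b]] )] -> [T [A str] -> [T [A str]]]]

8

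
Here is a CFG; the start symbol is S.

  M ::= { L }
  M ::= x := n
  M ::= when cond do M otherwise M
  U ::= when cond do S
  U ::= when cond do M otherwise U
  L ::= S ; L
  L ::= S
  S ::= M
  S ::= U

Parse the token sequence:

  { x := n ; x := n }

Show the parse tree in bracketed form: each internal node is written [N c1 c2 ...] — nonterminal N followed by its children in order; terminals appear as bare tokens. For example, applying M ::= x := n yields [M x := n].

[S [M { [L [S [M x := n]] ; [L [S [M x := n]]]] }]]

S
M
{ L }
{ S ; L }
{ M ; L }
{ x := n ; L }
{ x := n ; S }
{ x := n ; M }
{ x := n ; x := n }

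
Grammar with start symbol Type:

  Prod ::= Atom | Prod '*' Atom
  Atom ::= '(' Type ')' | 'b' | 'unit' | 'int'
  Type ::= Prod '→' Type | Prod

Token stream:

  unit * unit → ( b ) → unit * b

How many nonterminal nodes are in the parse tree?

16

[Type [Prod [Prod [Atom unit]] * [Atom unit]] → [Type [Prod [Atom ( [Type [Prod [Atom b]]] )]] → [Type [Prod [Prod [Atom unit]] * [Atom b]]]]]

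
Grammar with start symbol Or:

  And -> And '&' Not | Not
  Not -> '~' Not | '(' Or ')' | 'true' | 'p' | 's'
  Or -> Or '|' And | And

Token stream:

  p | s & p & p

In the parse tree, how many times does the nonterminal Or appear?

[Or [Or [And [Not p]]] | [And [And [And [Not s]] & [Not p]] & [Not p]]]

2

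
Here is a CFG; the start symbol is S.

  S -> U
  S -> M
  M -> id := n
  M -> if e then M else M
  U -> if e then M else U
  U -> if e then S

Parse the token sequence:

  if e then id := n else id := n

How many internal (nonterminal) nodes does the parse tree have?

[S [M if e then [M id := n] else [M id := n]]]

4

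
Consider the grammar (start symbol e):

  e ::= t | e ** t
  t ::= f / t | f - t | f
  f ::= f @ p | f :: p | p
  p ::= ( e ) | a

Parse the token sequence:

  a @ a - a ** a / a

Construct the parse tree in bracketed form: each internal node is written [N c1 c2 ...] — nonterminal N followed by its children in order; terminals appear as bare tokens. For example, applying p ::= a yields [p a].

[e [e [t [f [f [p a]] @ [p a]] - [t [f [p a]]]]] ** [t [f [p a]] / [t [f [p a]]]]]

e
e ** t
t ** t
f - t ** t
f @ p - t ** t
p @ p - t ** t
a @ p - t ** t
a @ a - t ** t
a @ a - f ** t
a @ a - p ** t
a @ a - a ** t
a @ a - a ** f / t
a @ a - a ** p / t
a @ a - a ** a / t
a @ a - a ** a / f
a @ a - a ** a / p
a @ a - a ** a / a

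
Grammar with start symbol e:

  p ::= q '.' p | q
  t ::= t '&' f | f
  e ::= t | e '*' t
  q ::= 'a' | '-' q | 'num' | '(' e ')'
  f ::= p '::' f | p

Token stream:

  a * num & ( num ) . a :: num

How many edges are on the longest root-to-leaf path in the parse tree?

10

[e [e [t [f [p [q a]]]]] * [t [t [f [p [q num]]]] & [f [p [q ( [e [t [f [p [q num]]]]] )] . [p [q a]]] :: [f [p [q num]]]]]]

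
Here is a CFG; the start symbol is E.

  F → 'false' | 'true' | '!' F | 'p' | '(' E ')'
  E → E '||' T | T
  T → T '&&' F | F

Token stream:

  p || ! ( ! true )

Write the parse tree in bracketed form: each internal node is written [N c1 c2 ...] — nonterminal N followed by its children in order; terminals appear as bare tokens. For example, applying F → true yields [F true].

[E [E [T [F p]]] || [T [F ! [F ( [E [T [F ! [F true]]]] )]]]]

E
E || T
T || T
F || T
p || T
p || F
p || ! F
p || ! ( E )
p || ! ( T )
p || ! ( F )
p || ! ( ! F )
p || ! ( ! true )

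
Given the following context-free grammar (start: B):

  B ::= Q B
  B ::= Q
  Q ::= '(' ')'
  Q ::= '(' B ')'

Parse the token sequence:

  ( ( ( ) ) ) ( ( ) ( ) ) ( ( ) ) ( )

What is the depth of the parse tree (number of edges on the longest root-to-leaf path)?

[B [Q ( [B [Q ( [B [Q ( )]] )]] )] [B [Q ( [B [Q ( )] [B [Q ( )]]] )] [B [Q ( [B [Q ( )]] )] [B [Q ( )]]]]]

6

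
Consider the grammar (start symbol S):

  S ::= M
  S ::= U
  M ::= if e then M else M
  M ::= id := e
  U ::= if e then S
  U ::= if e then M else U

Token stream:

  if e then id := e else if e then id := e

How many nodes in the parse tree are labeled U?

[S [U if e then [M id := e] else [U if e then [S [M id := e]]]]]

2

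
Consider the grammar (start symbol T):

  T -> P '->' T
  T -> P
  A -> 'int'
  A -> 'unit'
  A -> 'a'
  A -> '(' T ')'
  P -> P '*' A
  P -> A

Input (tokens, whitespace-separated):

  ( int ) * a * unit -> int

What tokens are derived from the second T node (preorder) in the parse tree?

int

[T [P [P [P [A ( [T [P [A int]]] )]] * [A a]] * [A unit]] -> [T [P [A int]]]]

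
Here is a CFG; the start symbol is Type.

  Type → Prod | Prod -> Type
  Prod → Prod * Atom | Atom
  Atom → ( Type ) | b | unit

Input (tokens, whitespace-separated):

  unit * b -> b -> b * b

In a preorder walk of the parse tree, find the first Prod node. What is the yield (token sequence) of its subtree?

unit * b

[Type [Prod [Prod [Atom unit]] * [Atom b]] -> [Type [Prod [Atom b]] -> [Type [Prod [Prod [Atom b]] * [Atom b]]]]]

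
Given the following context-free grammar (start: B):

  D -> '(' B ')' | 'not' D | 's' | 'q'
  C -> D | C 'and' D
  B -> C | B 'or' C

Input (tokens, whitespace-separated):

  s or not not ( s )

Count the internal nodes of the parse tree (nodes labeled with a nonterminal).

[B [B [C [D s]]] or [C [D not [D not [D ( [B [C [D s]]] )]]]]]

11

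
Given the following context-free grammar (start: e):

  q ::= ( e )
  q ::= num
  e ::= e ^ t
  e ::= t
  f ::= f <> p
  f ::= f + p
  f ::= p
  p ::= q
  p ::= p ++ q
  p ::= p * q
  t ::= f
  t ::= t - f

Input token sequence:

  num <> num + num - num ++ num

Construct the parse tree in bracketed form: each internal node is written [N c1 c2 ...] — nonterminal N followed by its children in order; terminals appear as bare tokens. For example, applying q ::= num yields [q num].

e
t
t - f
f - f
f + p - f
f <> p + p - f
p <> p + p - f
q <> p + p - f
num <> p + p - f
num <> q + p - f
num <> num + p - f
num <> num + q - f
num <> num + num - f
num <> num + num - p
num <> num + num - p ++ q
num <> num + num - q ++ q
num <> num + num - num ++ q
num <> num + num - num ++ num

[e [t [t [f [f [f [p [q num]]] <> [p [q num]]] + [p [q num]]]] - [f [p [p [q num]] ++ [q num]]]]]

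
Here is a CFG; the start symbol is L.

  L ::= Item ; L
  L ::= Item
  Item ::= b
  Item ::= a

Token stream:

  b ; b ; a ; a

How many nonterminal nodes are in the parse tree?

[L [Item b] ; [L [Item b] ; [L [Item a] ; [L [Item a]]]]]

8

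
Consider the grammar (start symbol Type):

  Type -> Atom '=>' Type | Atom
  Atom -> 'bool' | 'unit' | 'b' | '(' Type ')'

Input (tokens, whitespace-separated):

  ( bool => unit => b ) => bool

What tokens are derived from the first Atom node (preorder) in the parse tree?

( bool => unit => b )

[Type [Atom ( [Type [Atom bool] => [Type [Atom unit] => [Type [Atom b]]]] )] => [Type [Atom bool]]]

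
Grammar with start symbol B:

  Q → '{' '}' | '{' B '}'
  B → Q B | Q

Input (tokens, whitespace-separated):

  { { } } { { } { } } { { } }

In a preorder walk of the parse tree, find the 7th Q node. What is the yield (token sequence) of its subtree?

[B [Q { [B [Q { }]] }] [B [Q { [B [Q { }] [B [Q { }]]] }] [B [Q { [B [Q { }]] }]]]]

{ }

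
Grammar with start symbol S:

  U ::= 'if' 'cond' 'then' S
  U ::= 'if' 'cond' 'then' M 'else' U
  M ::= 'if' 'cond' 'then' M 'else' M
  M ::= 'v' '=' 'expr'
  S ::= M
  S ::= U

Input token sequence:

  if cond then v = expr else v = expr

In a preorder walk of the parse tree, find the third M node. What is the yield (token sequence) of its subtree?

v = expr

[S [M if cond then [M v = expr] else [M v = expr]]]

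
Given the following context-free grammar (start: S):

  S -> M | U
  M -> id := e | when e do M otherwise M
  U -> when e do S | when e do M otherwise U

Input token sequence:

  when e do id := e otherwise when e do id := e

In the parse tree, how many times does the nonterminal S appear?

[S [U when e do [M id := e] otherwise [U when e do [S [M id := e]]]]]

2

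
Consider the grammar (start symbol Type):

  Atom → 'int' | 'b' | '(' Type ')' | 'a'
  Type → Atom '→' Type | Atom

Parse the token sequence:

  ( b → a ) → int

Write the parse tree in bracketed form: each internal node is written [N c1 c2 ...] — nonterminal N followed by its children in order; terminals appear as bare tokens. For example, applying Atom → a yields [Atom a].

[Type [Atom ( [Type [Atom b] → [Type [Atom a]]] )] → [Type [Atom int]]]

Type
Atom → Type
( Type ) → Type
( Atom → Type ) → Type
( b → Type ) → Type
( b → Atom ) → Type
( b → a ) → Type
( b → a ) → Atom
( b → a ) → int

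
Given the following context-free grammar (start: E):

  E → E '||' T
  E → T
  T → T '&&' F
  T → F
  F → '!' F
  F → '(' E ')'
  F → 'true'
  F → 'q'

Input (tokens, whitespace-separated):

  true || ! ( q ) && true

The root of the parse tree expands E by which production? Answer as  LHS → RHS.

[E [E [T [F true]]] || [T [T [F ! [F ( [E [T [F q]]] )]]] && [F true]]]

E → E '||' T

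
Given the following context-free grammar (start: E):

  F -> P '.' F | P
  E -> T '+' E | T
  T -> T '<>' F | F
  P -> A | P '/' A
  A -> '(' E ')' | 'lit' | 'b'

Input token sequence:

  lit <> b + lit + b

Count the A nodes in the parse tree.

4

[E [T [T [F [P [A lit]]]] <> [F [P [A b]]]] + [E [T [F [P [A lit]]]] + [E [T [F [P [A b]]]]]]]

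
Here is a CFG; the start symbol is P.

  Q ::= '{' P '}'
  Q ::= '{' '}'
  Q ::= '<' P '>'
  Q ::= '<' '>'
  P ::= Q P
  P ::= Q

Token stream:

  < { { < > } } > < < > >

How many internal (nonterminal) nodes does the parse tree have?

[P [Q < [P [Q { [P [Q { [P [Q < >]] }]] }]] >] [P [Q < [P [Q < >]] >]]]

12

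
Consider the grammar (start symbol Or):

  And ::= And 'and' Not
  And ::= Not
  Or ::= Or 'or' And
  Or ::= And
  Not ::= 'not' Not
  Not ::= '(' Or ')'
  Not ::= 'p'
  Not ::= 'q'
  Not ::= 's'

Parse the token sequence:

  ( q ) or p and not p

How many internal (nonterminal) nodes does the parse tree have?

12

[Or [Or [And [Not ( [Or [And [Not q]]] )]]] or [And [And [Not p]] and [Not not [Not p]]]]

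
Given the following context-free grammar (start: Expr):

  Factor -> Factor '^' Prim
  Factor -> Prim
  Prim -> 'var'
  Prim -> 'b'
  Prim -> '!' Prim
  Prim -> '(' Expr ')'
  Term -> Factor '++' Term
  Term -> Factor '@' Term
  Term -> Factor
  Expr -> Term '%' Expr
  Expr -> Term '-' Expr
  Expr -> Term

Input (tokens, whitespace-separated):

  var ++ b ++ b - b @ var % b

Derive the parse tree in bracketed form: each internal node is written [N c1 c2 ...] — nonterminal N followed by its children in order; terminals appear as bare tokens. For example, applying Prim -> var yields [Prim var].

[Expr [Term [Factor [Prim var]] ++ [Term [Factor [Prim b]] ++ [Term [Factor [Prim b]]]]] - [Expr [Term [Factor [Prim b]] @ [Term [Factor [Prim var]]]] % [Expr [Term [Factor [Prim b]]]]]]

Expr
Term - Expr
Factor ++ Term - Expr
Prim ++ Term - Expr
var ++ Term - Expr
var ++ Factor ++ Term - Expr
var ++ Prim ++ Term - Expr
var ++ b ++ Term - Expr
var ++ b ++ Factor - Expr
var ++ b ++ Prim - Expr
var ++ b ++ b - Expr
var ++ b ++ b - Term % Expr
var ++ b ++ b - Factor @ Term % Expr
var ++ b ++ b - Prim @ Term % Expr
var ++ b ++ b - b @ Term % Expr
var ++ b ++ b - b @ Factor % Expr
var ++ b ++ b - b @ Prim % Expr
var ++ b ++ b - b @ var % Expr
var ++ b ++ b - b @ var % Term
var ++ b ++ b - b @ var % Factor
var ++ b ++ b - b @ var % Prim
var ++ b ++ b - b @ var % b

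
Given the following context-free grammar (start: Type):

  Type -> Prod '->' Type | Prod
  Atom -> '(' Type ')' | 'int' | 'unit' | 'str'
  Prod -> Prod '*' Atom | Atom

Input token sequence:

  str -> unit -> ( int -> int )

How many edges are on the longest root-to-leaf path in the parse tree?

9

[Type [Prod [Atom str]] -> [Type [Prod [Atom unit]] -> [Type [Prod [Atom ( [Type [Prod [Atom int]] -> [Type [Prod [Atom int]]]] )]]]]]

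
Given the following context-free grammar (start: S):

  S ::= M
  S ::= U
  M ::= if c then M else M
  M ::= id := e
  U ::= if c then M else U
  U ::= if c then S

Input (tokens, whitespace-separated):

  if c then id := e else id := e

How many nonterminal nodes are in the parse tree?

4

[S [M if c then [M id := e] else [M id := e]]]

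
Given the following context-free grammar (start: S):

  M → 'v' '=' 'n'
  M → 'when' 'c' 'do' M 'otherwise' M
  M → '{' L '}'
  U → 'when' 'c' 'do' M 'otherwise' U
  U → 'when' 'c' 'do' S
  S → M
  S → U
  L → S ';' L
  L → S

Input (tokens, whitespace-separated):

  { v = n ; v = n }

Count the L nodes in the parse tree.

2

[S [M { [L [S [M v = n]] ; [L [S [M v = n]]]] }]]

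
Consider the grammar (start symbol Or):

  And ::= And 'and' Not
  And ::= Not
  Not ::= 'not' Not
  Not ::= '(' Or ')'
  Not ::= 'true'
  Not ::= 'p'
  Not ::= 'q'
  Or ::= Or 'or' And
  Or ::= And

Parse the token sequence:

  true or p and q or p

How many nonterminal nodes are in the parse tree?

[Or [Or [Or [And [Not true]]] or [And [And [Not p]] and [Not q]]] or [And [Not p]]]

11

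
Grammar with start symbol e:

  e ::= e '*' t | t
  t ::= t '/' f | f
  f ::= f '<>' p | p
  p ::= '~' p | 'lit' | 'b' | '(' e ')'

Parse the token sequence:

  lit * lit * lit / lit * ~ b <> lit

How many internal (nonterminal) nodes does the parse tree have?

22

[e [e [e [e [t [f [p lit]]]] * [t [f [p lit]]]] * [t [t [f [p lit]]] / [f [p lit]]]] * [t [f [f [p ~ [p b]]] <> [p lit]]]]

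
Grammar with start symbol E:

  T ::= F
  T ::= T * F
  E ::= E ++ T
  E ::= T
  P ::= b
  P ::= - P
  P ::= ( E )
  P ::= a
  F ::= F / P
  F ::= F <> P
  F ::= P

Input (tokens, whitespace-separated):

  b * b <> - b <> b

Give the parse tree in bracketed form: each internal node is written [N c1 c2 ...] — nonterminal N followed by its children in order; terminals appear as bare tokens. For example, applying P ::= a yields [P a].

E
T
T * F
F * F
P * F
b * F
b * F <> P
b * F <> P <> P
b * P <> P <> P
b * b <> P <> P
b * b <> - P <> P
b * b <> - b <> P
b * b <> - b <> b

[E [T [T [F [P b]]] * [F [F [F [P b]] <> [P - [P b]]] <> [P b]]]]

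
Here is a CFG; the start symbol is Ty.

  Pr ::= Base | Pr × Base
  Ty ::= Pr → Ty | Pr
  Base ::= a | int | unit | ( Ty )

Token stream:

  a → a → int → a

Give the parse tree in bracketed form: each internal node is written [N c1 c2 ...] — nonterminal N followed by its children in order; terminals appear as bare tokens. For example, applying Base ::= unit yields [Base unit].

[Ty [Pr [Base a]] → [Ty [Pr [Base a]] → [Ty [Pr [Base int]] → [Ty [Pr [Base a]]]]]]

Ty
Pr → Ty
Base → Ty
a → Ty
a → Pr → Ty
a → Base → Ty
a → a → Ty
a → a → Pr → Ty
a → a → Base → Ty
a → a → int → Ty
a → a → int → Pr
a → a → int → Base
a → a → int → a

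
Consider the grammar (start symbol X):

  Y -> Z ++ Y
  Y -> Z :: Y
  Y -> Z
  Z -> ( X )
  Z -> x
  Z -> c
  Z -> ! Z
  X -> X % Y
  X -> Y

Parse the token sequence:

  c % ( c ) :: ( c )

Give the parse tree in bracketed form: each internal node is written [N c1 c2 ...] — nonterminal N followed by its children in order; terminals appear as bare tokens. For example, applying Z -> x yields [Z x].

[X [X [Y [Z c]]] % [Y [Z ( [X [Y [Z c]]] )] :: [Y [Z ( [X [Y [Z c]]] )]]]]

X
X % Y
Y % Y
Z % Y
c % Y
c % Z :: Y
c % ( X ) :: Y
c % ( Y ) :: Y
c % ( Z ) :: Y
c % ( c ) :: Y
c % ( c ) :: Z
c % ( c ) :: ( X )
c % ( c ) :: ( Y )
c % ( c ) :: ( Z )
c % ( c ) :: ( c )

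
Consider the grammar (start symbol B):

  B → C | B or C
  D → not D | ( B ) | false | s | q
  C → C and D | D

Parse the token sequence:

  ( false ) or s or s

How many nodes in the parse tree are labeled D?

[B [B [B [C [D ( [B [C [D false]]] )]]] or [C [D s]]] or [C [D s]]]

4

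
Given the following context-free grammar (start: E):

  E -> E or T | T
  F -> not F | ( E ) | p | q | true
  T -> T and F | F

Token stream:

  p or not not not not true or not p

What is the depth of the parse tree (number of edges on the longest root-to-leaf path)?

[E [E [E [T [F p]]] or [T [F not [F not [F not [F not [F true]]]]]]] or [T [F not [F p]]]]

8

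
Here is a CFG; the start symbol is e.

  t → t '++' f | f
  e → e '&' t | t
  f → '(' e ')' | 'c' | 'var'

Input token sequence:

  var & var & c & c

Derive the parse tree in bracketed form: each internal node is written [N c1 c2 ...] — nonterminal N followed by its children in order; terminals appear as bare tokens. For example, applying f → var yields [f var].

[e [e [e [e [t [f var]]] & [t [f var]]] & [t [f c]]] & [t [f c]]]

e
e & t
e & t & t
e & t & t & t
t & t & t & t
f & t & t & t
var & t & t & t
var & f & t & t
var & var & t & t
var & var & f & t
var & var & c & t
var & var & c & f
var & var & c & c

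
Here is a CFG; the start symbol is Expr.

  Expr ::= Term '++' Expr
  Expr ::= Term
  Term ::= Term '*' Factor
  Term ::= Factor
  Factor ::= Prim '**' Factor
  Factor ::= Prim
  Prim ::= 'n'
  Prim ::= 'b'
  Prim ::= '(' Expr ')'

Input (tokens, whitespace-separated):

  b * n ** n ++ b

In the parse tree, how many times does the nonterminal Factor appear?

[Expr [Term [Term [Factor [Prim b]]] * [Factor [Prim n] ** [Factor [Prim n]]]] ++ [Expr [Term [Factor [Prim b]]]]]

4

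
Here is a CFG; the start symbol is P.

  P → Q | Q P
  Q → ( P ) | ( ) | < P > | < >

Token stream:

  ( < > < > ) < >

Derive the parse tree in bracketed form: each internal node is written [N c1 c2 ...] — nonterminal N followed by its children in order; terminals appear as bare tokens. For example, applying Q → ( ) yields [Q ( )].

[P [Q ( [P [Q < >] [P [Q < >]]] )] [P [Q < >]]]

P
Q P
( P ) P
( Q P ) P
( < > P ) P
( < > Q ) P
( < > < > ) P
( < > < > ) Q
( < > < > ) < >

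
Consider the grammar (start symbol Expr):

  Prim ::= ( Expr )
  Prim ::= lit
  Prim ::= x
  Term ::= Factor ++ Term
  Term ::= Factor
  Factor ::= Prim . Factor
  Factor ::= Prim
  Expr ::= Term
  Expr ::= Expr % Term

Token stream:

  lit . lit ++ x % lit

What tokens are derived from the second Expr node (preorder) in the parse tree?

[Expr [Expr [Term [Factor [Prim lit] . [Factor [Prim lit]]] ++ [Term [Factor [Prim x]]]]] % [Term [Factor [Prim lit]]]]

lit . lit ++ x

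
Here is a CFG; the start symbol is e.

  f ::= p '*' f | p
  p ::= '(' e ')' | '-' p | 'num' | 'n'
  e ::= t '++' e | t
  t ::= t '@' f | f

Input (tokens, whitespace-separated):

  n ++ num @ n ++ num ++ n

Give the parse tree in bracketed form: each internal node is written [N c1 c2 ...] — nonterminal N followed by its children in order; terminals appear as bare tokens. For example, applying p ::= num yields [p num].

e
t ++ e
f ++ e
p ++ e
n ++ e
n ++ t ++ e
n ++ t @ f ++ e
n ++ f @ f ++ e
n ++ p @ f ++ e
n ++ num @ f ++ e
n ++ num @ p ++ e
n ++ num @ n ++ e
n ++ num @ n ++ t ++ e
n ++ num @ n ++ f ++ e
n ++ num @ n ++ p ++ e
n ++ num @ n ++ num ++ e
n ++ num @ n ++ num ++ t
n ++ num @ n ++ num ++ f
n ++ num @ n ++ num ++ p
n ++ num @ n ++ num ++ n

[e [t [f [p n]]] ++ [e [t [t [f [p num]]] @ [f [p n]]] ++ [e [t [f [p num]]] ++ [e [t [f [p n]]]]]]]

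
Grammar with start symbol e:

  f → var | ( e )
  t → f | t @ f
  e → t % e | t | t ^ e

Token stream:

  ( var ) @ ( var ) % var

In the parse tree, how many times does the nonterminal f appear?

5

[e [t [t [f ( [e [t [f var]]] )]] @ [f ( [e [t [f var]]] )]] % [e [t [f var]]]]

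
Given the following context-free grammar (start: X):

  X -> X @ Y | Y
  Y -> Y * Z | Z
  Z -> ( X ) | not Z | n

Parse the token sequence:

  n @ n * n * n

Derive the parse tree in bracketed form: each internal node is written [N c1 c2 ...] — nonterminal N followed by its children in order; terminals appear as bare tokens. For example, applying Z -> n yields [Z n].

[X [X [Y [Z n]]] @ [Y [Y [Y [Z n]] * [Z n]] * [Z n]]]

X
X @ Y
Y @ Y
Z @ Y
n @ Y
n @ Y * Z
n @ Y * Z * Z
n @ Z * Z * Z
n @ n * Z * Z
n @ n * n * Z
n @ n * n * n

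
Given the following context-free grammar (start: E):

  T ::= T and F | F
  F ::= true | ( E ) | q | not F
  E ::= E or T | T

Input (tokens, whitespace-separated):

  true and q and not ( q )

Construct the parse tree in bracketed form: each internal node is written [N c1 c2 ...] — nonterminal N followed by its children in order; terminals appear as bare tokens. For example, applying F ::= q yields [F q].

[E [T [T [T [F true]] and [F q]] and [F not [F ( [E [T [F q]]] )]]]]

E
T
T and F
T and F and F
F and F and F
true and F and F
true and q and F
true and q and not F
true and q and not ( E )
true and q and not ( T )
true and q and not ( F )
true and q and not ( q )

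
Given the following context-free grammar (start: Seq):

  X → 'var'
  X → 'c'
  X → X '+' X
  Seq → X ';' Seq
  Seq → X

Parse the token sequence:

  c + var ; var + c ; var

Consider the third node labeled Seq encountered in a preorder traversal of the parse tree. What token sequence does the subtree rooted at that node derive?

var

[Seq [X [X c] + [X var]] ; [Seq [X [X var] + [X c]] ; [Seq [X var]]]]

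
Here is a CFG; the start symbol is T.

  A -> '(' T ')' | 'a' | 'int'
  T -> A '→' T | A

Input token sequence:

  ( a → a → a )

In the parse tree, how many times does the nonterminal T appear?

4

[T [A ( [T [A a] → [T [A a] → [T [A a]]]] )]]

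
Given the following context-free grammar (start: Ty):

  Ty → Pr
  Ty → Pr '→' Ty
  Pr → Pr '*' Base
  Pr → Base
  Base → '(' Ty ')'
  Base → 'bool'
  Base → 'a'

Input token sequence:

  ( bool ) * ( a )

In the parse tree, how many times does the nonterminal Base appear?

[Ty [Pr [Pr [Base ( [Ty [Pr [Base bool]]] )]] * [Base ( [Ty [Pr [Base a]]] )]]]

4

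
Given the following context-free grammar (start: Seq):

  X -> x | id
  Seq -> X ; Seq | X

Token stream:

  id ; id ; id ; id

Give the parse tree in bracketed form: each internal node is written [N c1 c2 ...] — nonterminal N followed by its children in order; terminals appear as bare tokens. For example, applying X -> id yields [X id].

Seq
X ; Seq
id ; Seq
id ; X ; Seq
id ; id ; Seq
id ; id ; X ; Seq
id ; id ; id ; Seq
id ; id ; id ; X
id ; id ; id ; id

[Seq [X id] ; [Seq [X id] ; [Seq [X id] ; [Seq [X id]]]]]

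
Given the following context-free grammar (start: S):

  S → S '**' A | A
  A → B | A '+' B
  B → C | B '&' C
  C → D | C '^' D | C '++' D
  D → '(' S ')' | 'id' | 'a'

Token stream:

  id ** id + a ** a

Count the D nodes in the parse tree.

[S [S [S [A [B [C [D id]]]]] ** [A [A [B [C [D id]]]] + [B [C [D a]]]]] ** [A [B [C [D a]]]]]

4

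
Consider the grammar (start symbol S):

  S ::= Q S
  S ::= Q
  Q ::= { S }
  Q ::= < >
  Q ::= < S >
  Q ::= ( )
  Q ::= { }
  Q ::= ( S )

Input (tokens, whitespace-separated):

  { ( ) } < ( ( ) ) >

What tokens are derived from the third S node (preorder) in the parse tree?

< ( ( ) ) >

[S [Q { [S [Q ( )]] }] [S [Q < [S [Q ( [S [Q ( )]] )]] >]]]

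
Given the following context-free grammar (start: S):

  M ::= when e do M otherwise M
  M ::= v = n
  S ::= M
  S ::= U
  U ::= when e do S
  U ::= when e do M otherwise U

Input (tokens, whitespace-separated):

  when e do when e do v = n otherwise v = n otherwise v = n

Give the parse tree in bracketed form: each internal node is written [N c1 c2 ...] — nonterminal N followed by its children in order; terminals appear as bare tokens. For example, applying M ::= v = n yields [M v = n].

S
M
when e do M otherwise M
when e do when e do M otherwise M otherwise M
when e do when e do v = n otherwise M otherwise M
when e do when e do v = n otherwise v = n otherwise M
when e do when e do v = n otherwise v = n otherwise v = n

[S [M when e do [M when e do [M v = n] otherwise [M v = n]] otherwise [M v = n]]]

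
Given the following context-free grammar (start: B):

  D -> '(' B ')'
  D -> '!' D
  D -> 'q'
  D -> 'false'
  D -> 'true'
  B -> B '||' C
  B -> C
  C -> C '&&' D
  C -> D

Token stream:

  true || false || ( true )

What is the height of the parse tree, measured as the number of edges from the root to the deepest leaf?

6

[B [B [B [C [D true]]] || [C [D false]]] || [C [D ( [B [C [D true]]] )]]]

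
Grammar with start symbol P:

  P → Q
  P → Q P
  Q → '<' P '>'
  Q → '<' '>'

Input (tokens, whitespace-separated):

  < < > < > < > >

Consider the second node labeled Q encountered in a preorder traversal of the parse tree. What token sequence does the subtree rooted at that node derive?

[P [Q < [P [Q < >] [P [Q < >] [P [Q < >]]]] >]]

< >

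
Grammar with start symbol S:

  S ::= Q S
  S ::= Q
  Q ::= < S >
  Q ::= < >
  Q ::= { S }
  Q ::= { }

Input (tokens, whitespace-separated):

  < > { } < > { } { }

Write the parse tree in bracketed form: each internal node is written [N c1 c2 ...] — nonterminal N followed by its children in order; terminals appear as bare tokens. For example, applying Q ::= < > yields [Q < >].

[S [Q < >] [S [Q { }] [S [Q < >] [S [Q { }] [S [Q { }]]]]]]

S
Q S
< > S
< > Q S
< > { } S
< > { } Q S
< > { } < > S
< > { } < > Q S
< > { } < > { } S
< > { } < > { } Q
< > { } < > { } { }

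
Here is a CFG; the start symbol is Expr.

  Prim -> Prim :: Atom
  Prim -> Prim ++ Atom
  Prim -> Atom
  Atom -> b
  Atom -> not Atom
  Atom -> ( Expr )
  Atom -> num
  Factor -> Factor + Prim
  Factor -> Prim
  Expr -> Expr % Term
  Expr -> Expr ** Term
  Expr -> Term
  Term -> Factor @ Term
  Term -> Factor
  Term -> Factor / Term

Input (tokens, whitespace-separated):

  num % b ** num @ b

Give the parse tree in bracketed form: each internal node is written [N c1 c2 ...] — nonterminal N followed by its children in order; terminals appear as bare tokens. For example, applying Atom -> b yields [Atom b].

[Expr [Expr [Expr [Term [Factor [Prim [Atom num]]]]] % [Term [Factor [Prim [Atom b]]]]] ** [Term [Factor [Prim [Atom num]]] @ [Term [Factor [Prim [Atom b]]]]]]

Expr
Expr ** Term
Expr % Term ** Term
Term % Term ** Term
Factor % Term ** Term
Prim % Term ** Term
Atom % Term ** Term
num % Term ** Term
num % Factor ** Term
num % Prim ** Term
num % Atom ** Term
num % b ** Term
num % b ** Factor @ Term
num % b ** Prim @ Term
num % b ** Atom @ Term
num % b ** num @ Term
num % b ** num @ Factor
num % b ** num @ Prim
num % b ** num @ Atom
num % b ** num @ b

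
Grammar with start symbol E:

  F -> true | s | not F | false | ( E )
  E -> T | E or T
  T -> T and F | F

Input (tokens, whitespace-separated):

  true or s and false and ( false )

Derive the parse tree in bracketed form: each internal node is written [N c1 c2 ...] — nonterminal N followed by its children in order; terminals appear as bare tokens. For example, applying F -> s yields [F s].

[E [E [T [F true]]] or [T [T [T [F s]] and [F false]] and [F ( [E [T [F false]]] )]]]

E
E or T
T or T
F or T
true or T
true or T and F
true or T and F and F
true or F and F and F
true or s and F and F
true or s and false and F
true or s and false and ( E )
true or s and false and ( T )
true or s and false and ( F )
true or s and false and ( false )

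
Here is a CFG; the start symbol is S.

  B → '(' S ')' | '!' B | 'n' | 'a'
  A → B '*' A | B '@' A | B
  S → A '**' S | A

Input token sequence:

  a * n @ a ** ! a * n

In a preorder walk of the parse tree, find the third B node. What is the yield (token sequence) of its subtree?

[S [A [B a] * [A [B n] @ [A [B a]]]] ** [S [A [B ! [B a]] * [A [B n]]]]]

a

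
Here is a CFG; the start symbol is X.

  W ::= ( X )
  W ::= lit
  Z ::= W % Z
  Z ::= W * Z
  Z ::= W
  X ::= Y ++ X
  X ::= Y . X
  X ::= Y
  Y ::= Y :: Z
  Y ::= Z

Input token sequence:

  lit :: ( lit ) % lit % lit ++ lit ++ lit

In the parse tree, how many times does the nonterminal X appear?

4

[X [Y [Y [Z [W lit]]] :: [Z [W ( [X [Y [Z [W lit]]]] )] % [Z [W lit] % [Z [W lit]]]]] ++ [X [Y [Z [W lit]]] ++ [X [Y [Z [W lit]]]]]]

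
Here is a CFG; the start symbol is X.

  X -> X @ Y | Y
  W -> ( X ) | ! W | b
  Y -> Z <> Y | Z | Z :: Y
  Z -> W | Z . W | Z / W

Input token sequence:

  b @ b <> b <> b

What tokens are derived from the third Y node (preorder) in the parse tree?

b <> b

[X [X [Y [Z [W b]]]] @ [Y [Z [W b]] <> [Y [Z [W b]] <> [Y [Z [W b]]]]]]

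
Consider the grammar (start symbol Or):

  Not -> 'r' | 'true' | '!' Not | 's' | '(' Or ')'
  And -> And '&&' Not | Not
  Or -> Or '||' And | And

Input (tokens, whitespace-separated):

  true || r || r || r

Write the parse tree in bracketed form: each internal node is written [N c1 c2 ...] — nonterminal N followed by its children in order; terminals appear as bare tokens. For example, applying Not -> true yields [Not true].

[Or [Or [Or [Or [And [Not true]]] || [And [Not r]]] || [And [Not r]]] || [And [Not r]]]

Or
Or || And
Or || And || And
Or || And || And || And
And || And || And || And
Not || And || And || And
true || And || And || And
true || Not || And || And
true || r || And || And
true || r || Not || And
true || r || r || And
true || r || r || Not
true || r || r || r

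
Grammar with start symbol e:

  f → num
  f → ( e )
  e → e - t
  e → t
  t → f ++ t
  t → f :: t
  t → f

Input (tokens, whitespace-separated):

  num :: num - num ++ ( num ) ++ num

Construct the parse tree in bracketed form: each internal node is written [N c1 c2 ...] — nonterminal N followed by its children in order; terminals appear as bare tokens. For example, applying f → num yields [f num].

[e [e [t [f num] :: [t [f num]]]] - [t [f num] ++ [t [f ( [e [t [f num]]] )] ++ [t [f num]]]]]

e
e - t
t - t
f :: t - t
num :: t - t
num :: f - t
num :: num - t
num :: num - f ++ t
num :: num - num ++ t
num :: num - num ++ f ++ t
num :: num - num ++ ( e ) ++ t
num :: num - num ++ ( t ) ++ t
num :: num - num ++ ( f ) ++ t
num :: num - num ++ ( num ) ++ t
num :: num - num ++ ( num ) ++ f
num :: num - num ++ ( num ) ++ num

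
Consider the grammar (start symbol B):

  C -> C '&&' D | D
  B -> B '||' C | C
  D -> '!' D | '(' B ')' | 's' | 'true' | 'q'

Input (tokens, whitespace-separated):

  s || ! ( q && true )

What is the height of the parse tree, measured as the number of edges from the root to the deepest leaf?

8

[B [B [C [D s]]] || [C [D ! [D ( [B [C [C [D q]] && [D true]]] )]]]]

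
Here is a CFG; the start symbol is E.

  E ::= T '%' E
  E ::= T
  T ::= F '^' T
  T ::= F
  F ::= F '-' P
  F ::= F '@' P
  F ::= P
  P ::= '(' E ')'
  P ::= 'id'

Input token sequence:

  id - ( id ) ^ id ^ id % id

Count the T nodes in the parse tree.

5

[E [T [F [F [P id]] - [P ( [E [T [F [P id]]]] )]] ^ [T [F [P id]] ^ [T [F [P id]]]]] % [E [T [F [P id]]]]]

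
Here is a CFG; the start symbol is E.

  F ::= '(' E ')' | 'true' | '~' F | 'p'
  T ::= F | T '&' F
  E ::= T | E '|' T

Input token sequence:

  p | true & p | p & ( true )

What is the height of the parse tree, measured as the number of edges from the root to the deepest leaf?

6

[E [E [E [T [F p]]] | [T [T [F true]] & [F p]]] | [T [T [F p]] & [F ( [E [T [F true]]] )]]]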